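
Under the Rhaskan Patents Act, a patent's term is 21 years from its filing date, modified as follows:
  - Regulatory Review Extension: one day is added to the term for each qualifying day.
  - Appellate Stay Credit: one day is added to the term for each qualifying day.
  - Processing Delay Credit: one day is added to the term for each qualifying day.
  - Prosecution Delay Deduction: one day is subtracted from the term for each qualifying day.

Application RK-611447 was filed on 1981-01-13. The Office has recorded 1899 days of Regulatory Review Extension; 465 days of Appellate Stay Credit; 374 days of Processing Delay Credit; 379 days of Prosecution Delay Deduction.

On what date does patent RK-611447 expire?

2008-06-29

Base term: filing date + 21 years → 13 January 2002.
Regulatory Review Extension: +1899 days → 27 March 2007.
Appellate Stay Credit: +465 days → 4 July 2008.
Processing Delay Credit: +374 days → 13 July 2009.
Prosecution Delay Deduction: −379 days → 29 June 2008.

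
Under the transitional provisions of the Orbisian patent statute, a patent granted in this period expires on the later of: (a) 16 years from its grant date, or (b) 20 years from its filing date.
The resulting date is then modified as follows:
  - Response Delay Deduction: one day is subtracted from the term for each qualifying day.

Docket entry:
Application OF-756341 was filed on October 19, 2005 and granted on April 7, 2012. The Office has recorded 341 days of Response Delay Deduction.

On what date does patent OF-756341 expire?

2027-05-02

(a) grant + 16 years → 7 April 2028.
(b) filing + 20 years → 19 October 2025.
Later of the two: 7 April 2028.
Response Delay Deduction: −341 days → 2 May 2027.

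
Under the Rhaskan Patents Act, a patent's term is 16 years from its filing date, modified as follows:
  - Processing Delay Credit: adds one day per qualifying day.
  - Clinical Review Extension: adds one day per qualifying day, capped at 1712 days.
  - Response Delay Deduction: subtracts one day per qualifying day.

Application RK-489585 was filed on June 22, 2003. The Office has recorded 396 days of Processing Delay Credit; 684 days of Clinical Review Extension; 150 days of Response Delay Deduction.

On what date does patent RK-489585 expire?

Base term: filing date + 16 years → 22 June 2019.
Processing Delay Credit: +396 days → 22 July 2020.
Clinical Review Extension: 684 days (within the 1712-day cap) → +684 days → 6 June 2022.
Response Delay Deduction: −150 days → 7 January 2022.

January 7, 2022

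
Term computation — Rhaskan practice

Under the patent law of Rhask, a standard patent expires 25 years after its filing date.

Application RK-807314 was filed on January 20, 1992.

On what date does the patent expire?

Filing date + 25 years → 20 January 2017.

2017-01-20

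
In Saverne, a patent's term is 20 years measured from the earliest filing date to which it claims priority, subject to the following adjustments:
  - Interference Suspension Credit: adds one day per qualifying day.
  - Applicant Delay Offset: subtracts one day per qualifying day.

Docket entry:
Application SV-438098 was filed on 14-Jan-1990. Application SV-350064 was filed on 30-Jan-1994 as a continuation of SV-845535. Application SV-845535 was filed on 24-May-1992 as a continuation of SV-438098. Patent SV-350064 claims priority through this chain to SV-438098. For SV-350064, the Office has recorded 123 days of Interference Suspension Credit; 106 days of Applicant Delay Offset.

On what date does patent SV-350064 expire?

January 31, 2010

Earliest priority filing: 14 January 1990.
Base term: 14 January 1990 + 20 years → 14 January 2010.
Interference Suspension Credit: +123 days → 17 May 2010.
Applicant Delay Offset: −106 days → 31 January 2010.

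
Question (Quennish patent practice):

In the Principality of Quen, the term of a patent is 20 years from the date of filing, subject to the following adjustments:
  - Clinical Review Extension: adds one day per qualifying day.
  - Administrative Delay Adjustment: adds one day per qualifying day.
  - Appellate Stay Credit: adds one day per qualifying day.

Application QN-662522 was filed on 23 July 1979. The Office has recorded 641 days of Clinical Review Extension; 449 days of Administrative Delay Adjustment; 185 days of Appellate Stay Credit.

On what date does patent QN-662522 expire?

Base term: filing date + 20 years → 23 July 1999.
Clinical Review Extension: +641 days → 24 April 2001.
Administrative Delay Adjustment: +449 days → 17 July 2002.
Appellate Stay Credit: +185 days → 18 January 2003.

January 18, 2003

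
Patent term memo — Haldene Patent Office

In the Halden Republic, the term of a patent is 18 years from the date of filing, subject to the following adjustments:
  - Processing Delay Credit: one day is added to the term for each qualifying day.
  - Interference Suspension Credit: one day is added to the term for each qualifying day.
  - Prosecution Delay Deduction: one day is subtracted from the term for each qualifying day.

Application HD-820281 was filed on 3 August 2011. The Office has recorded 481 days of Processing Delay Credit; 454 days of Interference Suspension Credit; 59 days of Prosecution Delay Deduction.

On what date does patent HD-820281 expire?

Base term: filing date + 18 years → 3 August 2029.
Processing Delay Credit: +481 days → 27 November 2030.
Interference Suspension Credit: +454 days → 24 February 2032.
Prosecution Delay Deduction: −59 days → 27 December 2031.

December 27, 2031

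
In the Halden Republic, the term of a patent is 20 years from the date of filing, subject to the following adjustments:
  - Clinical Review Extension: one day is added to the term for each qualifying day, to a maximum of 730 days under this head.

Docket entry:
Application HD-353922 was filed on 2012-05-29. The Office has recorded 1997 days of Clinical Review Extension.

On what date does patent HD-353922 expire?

2034-05-29

Base term: filing date + 20 years → 29 May 2032.
Clinical Review Extension: 1997 days claimed exceeds the 730-day cap, so +730 days → 29 May 2034.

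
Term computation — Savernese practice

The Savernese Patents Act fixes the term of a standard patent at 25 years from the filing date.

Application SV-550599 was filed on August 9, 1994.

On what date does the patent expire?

Filing date + 25 years → 9 August 2019.

August 9, 2019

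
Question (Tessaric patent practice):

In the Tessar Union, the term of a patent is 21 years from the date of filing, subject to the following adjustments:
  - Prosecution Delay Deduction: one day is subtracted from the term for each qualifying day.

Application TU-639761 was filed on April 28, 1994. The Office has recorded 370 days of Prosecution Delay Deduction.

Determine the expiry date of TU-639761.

2014-04-23

Base term: filing date + 21 years → 28 April 2015.
Prosecution Delay Deduction: −370 days → 23 April 2014.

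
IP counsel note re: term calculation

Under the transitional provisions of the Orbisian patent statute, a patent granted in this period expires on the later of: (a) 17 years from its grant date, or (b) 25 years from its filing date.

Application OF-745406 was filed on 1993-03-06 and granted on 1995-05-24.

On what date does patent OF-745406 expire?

(a) grant + 17 years → 24 May 2012.
(b) filing + 25 years → 6 March 2018.
Later of the two: 6 March 2018.

2018-03-06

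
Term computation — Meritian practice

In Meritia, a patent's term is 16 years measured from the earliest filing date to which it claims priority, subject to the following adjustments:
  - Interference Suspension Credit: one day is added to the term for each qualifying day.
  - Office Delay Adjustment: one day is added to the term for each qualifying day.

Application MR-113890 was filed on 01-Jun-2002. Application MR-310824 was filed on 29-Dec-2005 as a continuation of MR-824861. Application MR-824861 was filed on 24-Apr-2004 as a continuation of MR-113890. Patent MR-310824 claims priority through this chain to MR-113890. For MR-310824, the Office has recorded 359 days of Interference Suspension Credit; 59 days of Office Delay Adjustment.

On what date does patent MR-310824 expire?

2019-07-24

Earliest priority filing: 1 June 2002.
Base term: 1 June 2002 + 16 years → 1 June 2018.
Interference Suspension Credit: +359 days → 26 May 2019.
Office Delay Adjustment: +59 days → 24 July 2019.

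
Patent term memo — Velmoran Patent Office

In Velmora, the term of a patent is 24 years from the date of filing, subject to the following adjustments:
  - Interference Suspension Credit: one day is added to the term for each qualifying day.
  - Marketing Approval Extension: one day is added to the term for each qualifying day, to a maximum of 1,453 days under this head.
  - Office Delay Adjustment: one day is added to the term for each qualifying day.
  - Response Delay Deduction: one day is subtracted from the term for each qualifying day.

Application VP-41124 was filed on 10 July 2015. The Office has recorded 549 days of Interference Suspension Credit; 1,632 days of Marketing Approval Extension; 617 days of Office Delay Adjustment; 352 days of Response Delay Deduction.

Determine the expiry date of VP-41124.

September 23, 2045

Base term: filing date + 24 years → 10 July 2039.
Interference Suspension Credit: +549 days → 9 January 2041.
Marketing Approval Extension: 1632 days claimed exceeds the 1453-day cap, so +1453 days → 1 January 2045.
Office Delay Adjustment: +617 days → 10 September 2046.
Response Delay Deduction: −352 days → 23 September 2045.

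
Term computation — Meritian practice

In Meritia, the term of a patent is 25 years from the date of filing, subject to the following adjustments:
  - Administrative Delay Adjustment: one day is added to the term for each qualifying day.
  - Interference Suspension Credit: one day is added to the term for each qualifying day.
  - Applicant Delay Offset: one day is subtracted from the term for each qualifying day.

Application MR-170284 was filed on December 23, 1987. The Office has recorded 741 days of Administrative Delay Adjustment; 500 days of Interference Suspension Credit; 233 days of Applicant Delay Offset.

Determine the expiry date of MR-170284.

Base term: filing date + 25 years → 23 December 2012.
Administrative Delay Adjustment: +741 days → 3 January 2015.
Interference Suspension Credit: +500 days → 17 May 2016.
Applicant Delay Offset: −233 days → 27 September 2015.

September 27, 2015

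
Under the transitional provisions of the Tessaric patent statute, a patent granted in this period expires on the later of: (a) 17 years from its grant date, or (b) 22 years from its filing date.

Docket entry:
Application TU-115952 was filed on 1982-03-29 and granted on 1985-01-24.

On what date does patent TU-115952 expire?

(a) grant + 17 years → 24 January 2002.
(b) filing + 22 years → 29 March 2004.
Later of the two: 29 March 2004.

2004-03-29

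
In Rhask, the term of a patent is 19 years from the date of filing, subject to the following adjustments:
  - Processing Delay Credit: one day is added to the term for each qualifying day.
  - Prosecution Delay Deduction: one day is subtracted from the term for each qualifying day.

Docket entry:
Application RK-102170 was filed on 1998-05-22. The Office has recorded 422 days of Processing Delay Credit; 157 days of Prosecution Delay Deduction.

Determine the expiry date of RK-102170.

2018-02-11

Base term: filing date + 19 years → 22 May 2017.
Processing Delay Credit: +422 days → 18 July 2018.
Prosecution Delay Deduction: −157 days → 11 February 2018.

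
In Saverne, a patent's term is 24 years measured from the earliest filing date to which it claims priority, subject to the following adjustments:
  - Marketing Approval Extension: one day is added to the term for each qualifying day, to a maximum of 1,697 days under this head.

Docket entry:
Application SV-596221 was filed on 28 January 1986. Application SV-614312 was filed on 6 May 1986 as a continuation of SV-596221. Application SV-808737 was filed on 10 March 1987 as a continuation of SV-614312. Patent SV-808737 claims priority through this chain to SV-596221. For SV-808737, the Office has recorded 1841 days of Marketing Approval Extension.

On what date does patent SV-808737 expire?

2014-09-21

Earliest priority filing: 28 January 1986.
Base term: 28 January 1986 + 24 years → 28 January 2010.
Marketing Approval Extension: 1841 days claimed exceeds the 1697-day cap, so +1697 days → 21 September 2014.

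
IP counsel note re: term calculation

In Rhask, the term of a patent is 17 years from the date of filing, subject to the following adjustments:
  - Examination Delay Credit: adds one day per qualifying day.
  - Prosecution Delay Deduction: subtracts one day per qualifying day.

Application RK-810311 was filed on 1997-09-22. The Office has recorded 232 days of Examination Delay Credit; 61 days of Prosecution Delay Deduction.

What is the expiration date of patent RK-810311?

2015-03-12

Base term: filing date + 17 years → 22 September 2014.
Examination Delay Credit: +232 days → 12 May 2015.
Prosecution Delay Deduction: −61 days → 12 March 2015.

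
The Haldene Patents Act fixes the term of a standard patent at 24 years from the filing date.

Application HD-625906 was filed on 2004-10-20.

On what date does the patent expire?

Filing date + 24 years → 20 October 2028.

2028-10-20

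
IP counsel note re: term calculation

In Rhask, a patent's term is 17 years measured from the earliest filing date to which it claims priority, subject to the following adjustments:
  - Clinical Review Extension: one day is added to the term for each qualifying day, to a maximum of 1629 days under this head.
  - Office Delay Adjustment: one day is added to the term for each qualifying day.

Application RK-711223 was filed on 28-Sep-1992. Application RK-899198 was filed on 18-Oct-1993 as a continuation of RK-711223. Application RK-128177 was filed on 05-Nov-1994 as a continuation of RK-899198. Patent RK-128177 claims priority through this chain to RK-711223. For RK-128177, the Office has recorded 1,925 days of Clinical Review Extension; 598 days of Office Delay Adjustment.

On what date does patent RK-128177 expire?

Earliest priority filing: 28 September 1992.
Base term: 28 September 1992 + 17 years → 28 September 2009.
Clinical Review Extension: 1925 days claimed exceeds the 1629-day cap, so +1629 days → 15 March 2014.
Office Delay Adjustment: +598 days → 3 November 2015.

November 3, 2015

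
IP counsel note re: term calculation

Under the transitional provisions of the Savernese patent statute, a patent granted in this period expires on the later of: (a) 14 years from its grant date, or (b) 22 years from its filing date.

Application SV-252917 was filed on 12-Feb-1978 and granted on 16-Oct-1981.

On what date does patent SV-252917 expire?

(a) grant + 14 years → 16 October 1995.
(b) filing + 22 years → 12 February 2000.
Later of the two: 12 February 2000.

February 12, 2000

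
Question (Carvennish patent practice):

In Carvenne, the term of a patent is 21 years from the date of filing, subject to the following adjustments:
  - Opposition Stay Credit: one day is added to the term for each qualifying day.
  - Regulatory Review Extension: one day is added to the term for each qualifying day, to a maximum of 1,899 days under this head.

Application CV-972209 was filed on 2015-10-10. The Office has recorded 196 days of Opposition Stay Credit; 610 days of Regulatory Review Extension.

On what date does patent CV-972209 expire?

2038-12-25

Base term: filing date + 21 years → 10 October 2036.
Opposition Stay Credit: +196 days → 24 April 2037.
Regulatory Review Extension: 610 days (within the 1899-day cap) → +610 days → 25 December 2038.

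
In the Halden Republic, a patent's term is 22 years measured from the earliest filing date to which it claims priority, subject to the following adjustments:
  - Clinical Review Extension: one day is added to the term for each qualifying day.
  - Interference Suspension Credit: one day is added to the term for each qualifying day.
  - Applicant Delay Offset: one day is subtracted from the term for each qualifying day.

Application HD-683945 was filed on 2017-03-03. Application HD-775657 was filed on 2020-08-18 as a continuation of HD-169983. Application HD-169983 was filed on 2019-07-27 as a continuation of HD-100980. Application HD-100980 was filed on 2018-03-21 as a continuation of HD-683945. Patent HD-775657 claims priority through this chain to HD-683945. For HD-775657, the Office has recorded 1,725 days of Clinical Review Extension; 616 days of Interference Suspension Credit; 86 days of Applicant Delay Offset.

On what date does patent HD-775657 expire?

2045-05-05

Earliest priority filing: 3 March 2017.
Base term: 3 March 2017 + 22 years → 3 March 2039.
Clinical Review Extension: +1725 days → 22 November 2043.
Interference Suspension Credit: +616 days → 30 July 2045.
Applicant Delay Offset: −86 days → 5 May 2045.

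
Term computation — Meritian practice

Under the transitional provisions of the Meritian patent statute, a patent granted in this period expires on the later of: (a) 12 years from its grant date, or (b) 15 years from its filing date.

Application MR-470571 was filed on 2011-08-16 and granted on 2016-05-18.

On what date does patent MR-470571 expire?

(a) grant + 12 years → 18 May 2028.
(b) filing + 15 years → 16 August 2026.
Later of the two: 18 May 2028.

May 18, 2028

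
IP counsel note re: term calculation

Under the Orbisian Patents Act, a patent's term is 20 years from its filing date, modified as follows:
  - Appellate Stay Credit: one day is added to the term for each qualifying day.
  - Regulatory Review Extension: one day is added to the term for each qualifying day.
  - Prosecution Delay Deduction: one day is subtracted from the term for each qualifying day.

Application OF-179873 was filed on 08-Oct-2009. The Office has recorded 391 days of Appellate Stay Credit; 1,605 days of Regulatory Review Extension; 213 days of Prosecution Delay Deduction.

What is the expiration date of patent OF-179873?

Base term: filing date + 20 years → 8 October 2029.
Appellate Stay Credit: +391 days → 3 November 2030.
Regulatory Review Extension: +1605 days → 27 March 2035.
Prosecution Delay Deduction: −213 days → 26 August 2034.

August 26, 2034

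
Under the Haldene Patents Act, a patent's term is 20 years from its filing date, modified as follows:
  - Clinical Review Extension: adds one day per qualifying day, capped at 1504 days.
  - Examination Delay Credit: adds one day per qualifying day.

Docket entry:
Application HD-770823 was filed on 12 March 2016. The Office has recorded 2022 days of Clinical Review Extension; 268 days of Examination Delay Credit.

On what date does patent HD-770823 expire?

January 17, 2041

Base term: filing date + 20 years → 12 March 2036.
Clinical Review Extension: 2022 days claimed exceeds the 1504-day cap, so +1504 days → 24 April 2040.
Examination Delay Credit: +268 days → 17 January 2041.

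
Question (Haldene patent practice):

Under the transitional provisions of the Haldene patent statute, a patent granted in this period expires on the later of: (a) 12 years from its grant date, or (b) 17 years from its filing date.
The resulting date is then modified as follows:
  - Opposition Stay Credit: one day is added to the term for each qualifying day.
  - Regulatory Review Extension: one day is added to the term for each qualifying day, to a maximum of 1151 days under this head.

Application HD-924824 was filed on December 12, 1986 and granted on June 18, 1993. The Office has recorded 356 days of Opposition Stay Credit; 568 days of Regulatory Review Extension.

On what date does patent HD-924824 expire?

December 29, 2007

(a) grant + 12 years → 18 June 2005.
(b) filing + 17 years → 12 December 2003.
Later of the two: 18 June 2005.
Opposition Stay Credit: +356 days → 9 June 2006.
Regulatory Review Extension: 568 days (within the 1151-day cap) → +568 days → 29 December 2007.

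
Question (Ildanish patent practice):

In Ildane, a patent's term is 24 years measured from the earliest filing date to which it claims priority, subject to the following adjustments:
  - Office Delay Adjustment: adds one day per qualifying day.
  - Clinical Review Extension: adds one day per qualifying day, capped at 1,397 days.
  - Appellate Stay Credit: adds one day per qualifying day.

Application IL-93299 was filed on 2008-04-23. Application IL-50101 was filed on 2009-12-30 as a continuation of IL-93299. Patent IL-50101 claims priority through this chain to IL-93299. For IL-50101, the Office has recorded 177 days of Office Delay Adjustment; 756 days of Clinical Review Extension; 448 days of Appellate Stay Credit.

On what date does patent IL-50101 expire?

Earliest priority filing: 23 April 2008.
Base term: 23 April 2008 + 24 years → 23 April 2032.
Office Delay Adjustment: +177 days → 17 October 2032.
Clinical Review Extension: 756 days (within the 1397-day cap) → +756 days → 12 November 2034.
Appellate Stay Credit: +448 days → 3 February 2036.

2036-02-03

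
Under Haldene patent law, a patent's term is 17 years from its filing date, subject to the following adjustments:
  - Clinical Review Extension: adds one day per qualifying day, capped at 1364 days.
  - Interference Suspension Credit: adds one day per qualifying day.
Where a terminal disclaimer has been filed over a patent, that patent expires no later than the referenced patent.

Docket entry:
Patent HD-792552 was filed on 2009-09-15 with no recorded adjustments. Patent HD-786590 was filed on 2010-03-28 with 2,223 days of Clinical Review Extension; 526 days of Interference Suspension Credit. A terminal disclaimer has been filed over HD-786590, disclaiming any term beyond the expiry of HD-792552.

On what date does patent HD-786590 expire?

September 15, 2026

Natural term of HD-786590:
  Base: filing + 17 years → 28 March 2027.
  Clinical Review Extension: 2223 days claimed exceeds the 1364-day cap, so +1364 days → 21 December 2030.
  Interference Suspension Credit: +526 days → 30 May 2032.
Expiry of referenced patent HD-792552:
  Base: filing + 17 years → 15 September 2026.
Terminal disclaimer: HD-786590 expires on the earlier of 30 May 2032 and 15 September 2026.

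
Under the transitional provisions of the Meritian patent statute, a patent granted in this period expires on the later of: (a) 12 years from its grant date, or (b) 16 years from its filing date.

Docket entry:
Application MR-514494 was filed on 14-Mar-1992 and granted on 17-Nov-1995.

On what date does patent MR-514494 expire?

(a) grant + 12 years → 17 November 2007.
(b) filing + 16 years → 14 March 2008.
Later of the two: 14 March 2008.

2008-03-14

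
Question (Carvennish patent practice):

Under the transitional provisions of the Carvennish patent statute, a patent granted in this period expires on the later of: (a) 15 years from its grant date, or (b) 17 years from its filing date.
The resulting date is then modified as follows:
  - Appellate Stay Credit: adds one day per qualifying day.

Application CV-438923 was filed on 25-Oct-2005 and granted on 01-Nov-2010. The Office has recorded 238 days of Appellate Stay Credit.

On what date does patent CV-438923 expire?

(a) grant + 15 years → 1 November 2025.
(b) filing + 17 years → 25 October 2022.
Later of the two: 1 November 2025.
Appellate Stay Credit: +238 days → 27 June 2026.

June 27, 2026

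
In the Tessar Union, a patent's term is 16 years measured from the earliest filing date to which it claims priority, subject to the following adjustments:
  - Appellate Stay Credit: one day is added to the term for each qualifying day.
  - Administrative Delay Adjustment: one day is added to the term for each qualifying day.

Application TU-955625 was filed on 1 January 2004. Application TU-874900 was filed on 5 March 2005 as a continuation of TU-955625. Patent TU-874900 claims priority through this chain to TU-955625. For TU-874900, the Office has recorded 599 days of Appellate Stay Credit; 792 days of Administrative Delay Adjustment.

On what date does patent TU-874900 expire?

October 23, 2023

Earliest priority filing: 1 January 2004.
Base term: 1 January 2004 + 16 years → 1 January 2020.
Appellate Stay Credit: +599 days → 22 August 2021.
Administrative Delay Adjustment: +792 days → 23 October 2023.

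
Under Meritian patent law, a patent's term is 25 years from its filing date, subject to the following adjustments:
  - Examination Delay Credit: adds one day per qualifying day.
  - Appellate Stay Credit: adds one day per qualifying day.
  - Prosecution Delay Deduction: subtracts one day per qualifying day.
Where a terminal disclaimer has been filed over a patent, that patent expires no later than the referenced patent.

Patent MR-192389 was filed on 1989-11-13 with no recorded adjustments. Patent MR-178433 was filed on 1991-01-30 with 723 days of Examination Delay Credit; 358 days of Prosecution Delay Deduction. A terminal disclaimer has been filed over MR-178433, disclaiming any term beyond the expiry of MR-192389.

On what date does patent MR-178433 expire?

Natural term of MR-178433:
  Base: filing + 25 years → 30 January 2016.
  Examination Delay Credit: +723 days → 22 January 2018.
  Prosecution Delay Deduction: −358 days → 29 January 2017.
Expiry of referenced patent MR-192389:
  Base: filing + 25 years → 13 November 2014.
Terminal disclaimer: MR-178433 expires on the earlier of 29 January 2017 and 13 November 2014.

November 13, 2014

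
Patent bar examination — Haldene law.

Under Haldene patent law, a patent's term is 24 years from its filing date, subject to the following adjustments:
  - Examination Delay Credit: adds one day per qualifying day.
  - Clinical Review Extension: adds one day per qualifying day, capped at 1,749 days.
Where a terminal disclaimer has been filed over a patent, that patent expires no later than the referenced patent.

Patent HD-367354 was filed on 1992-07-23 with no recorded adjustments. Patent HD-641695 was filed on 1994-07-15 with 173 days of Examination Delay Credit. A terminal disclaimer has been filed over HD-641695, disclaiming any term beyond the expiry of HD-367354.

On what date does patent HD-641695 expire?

July 23, 2016

Natural term of HD-641695:
  Base: filing + 24 years → 15 July 2018.
  Examination Delay Credit: +173 days → 4 January 2019.
Expiry of referenced patent HD-367354:
  Base: filing + 24 years → 23 July 2016.
Terminal disclaimer: HD-641695 expires on the earlier of 4 January 2019 and 23 July 2016.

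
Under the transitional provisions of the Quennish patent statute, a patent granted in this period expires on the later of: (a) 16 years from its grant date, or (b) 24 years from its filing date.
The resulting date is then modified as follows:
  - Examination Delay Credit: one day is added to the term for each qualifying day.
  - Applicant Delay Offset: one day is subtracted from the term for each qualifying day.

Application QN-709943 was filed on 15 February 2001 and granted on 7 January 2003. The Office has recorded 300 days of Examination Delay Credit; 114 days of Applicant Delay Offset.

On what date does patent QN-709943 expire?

(a) grant + 16 years → 7 January 2019.
(b) filing + 24 years → 15 February 2025.
Later of the two: 15 February 2025.
Examination Delay Credit: +300 days → 12 December 2025.
Applicant Delay Offset: −114 days → 20 August 2025.

2025-08-20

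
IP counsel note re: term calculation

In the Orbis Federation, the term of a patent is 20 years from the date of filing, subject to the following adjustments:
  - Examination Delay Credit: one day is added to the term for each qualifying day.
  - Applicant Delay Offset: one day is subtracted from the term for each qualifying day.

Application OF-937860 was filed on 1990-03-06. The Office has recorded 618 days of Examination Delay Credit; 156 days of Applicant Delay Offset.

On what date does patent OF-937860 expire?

Base term: filing date + 20 years → 6 March 2010.
Examination Delay Credit: +618 days → 14 November 2011.
Applicant Delay Offset: −156 days → 11 June 2011.

2011-06-11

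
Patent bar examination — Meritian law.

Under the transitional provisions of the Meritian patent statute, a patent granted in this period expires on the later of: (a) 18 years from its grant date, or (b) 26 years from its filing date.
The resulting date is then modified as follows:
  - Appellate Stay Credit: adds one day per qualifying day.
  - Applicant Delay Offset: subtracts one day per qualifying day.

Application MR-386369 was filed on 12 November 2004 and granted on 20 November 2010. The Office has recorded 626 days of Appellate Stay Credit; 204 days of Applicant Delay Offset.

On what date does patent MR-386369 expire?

2032-01-08

(a) grant + 18 years → 20 November 2028.
(b) filing + 26 years → 12 November 2030.
Later of the two: 12 November 2030.
Appellate Stay Credit: +626 days → 30 July 2032.
Applicant Delay Offset: −204 days → 8 January 2032.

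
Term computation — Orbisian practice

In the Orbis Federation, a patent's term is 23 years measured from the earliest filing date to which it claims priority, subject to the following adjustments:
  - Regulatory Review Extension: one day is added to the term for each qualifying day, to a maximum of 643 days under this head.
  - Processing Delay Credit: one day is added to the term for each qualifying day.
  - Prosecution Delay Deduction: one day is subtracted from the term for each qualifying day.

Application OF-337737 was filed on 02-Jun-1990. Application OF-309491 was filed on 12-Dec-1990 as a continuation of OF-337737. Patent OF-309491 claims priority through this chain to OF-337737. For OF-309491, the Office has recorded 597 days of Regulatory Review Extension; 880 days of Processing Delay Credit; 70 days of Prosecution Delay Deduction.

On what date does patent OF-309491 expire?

Earliest priority filing: 2 June 1990.
Base term: 2 June 1990 + 23 years → 2 June 2013.
Regulatory Review Extension: 597 days (within the 643-day cap) → +597 days → 20 January 2015.
Processing Delay Credit: +880 days → 18 June 2017.
Prosecution Delay Deduction: −70 days → 9 April 2017.

April 9, 2017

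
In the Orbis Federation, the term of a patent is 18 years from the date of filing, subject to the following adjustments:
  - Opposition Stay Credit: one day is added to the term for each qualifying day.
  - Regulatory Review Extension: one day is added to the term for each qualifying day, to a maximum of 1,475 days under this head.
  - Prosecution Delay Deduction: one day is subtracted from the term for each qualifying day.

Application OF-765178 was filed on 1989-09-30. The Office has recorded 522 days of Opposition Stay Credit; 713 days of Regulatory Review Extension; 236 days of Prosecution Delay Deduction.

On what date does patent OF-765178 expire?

Base term: filing date + 18 years → 30 September 2007.
Opposition Stay Credit: +522 days → 5 March 2009.
Regulatory Review Extension: 713 days (within the 1475-day cap) → +713 days → 16 February 2011.
Prosecution Delay Deduction: −236 days → 25 June 2010.

2010-06-25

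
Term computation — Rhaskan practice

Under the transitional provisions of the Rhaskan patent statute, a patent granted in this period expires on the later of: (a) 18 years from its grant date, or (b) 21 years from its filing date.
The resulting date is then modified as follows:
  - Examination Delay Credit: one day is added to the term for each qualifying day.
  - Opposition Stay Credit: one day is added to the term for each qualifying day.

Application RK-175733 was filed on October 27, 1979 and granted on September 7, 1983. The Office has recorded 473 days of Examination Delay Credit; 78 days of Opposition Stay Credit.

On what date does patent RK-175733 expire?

(a) grant + 18 years → 7 September 2001.
(b) filing + 21 years → 27 October 2000.
Later of the two: 7 September 2001.
Examination Delay Credit: +473 days → 24 December 2002.
Opposition Stay Credit: +78 days → 12 March 2003.

2003-03-12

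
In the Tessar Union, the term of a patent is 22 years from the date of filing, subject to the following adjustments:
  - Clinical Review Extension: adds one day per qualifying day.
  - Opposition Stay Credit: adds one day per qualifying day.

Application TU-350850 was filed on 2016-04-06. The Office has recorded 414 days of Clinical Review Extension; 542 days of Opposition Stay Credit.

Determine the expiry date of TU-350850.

Base term: filing date + 22 years → 6 April 2038.
Clinical Review Extension: +414 days → 25 May 2039.
Opposition Stay Credit: +542 days → 17 November 2040.

2040-11-17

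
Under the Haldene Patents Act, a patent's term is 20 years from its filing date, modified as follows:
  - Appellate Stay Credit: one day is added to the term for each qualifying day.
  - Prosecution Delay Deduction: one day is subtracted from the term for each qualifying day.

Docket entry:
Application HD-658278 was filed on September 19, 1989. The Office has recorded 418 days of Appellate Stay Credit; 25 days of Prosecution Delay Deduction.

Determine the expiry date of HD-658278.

2010-10-17

Base term: filing date + 20 years → 19 September 2009.
Appellate Stay Credit: +418 days → 11 November 2010.
Prosecution Delay Deduction: −25 days → 17 October 2010.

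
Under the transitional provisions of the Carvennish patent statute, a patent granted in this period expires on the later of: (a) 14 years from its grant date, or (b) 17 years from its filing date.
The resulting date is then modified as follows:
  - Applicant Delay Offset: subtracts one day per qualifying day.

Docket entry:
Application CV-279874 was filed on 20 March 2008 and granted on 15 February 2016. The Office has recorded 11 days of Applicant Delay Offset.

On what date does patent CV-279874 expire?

(a) grant + 14 years → 15 February 2030.
(b) filing + 17 years → 20 March 2025.
Later of the two: 15 February 2030.
Applicant Delay Offset: −11 days → 4 February 2030.

2030-02-04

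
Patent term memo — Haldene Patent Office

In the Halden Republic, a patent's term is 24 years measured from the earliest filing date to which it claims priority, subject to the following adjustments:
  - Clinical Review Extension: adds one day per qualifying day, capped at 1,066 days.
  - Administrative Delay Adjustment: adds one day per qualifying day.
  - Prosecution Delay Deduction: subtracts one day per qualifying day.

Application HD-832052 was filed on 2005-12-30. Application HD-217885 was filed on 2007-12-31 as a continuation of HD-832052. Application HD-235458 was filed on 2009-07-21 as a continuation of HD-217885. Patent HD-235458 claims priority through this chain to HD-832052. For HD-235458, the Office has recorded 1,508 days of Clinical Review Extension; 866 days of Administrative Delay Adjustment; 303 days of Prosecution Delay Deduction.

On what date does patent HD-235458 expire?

2034-06-16

Earliest priority filing: 30 December 2005.
Base term: 30 December 2005 + 24 years → 30 December 2029.
Clinical Review Extension: 1508 days claimed exceeds the 1066-day cap, so +1066 days → 30 November 2032.
Administrative Delay Adjustment: +866 days → 15 April 2035.
Prosecution Delay Deduction: −303 days → 16 June 2034.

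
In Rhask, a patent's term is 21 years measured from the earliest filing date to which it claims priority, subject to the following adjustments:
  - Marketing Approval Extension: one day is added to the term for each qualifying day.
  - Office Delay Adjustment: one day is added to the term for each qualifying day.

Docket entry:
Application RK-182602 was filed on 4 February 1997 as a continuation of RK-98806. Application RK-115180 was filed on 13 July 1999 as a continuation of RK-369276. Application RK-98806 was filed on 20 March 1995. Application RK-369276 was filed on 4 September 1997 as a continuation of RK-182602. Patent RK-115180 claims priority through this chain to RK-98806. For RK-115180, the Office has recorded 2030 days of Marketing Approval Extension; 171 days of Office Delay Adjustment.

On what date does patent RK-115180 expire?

March 30, 2022

Earliest priority filing: 20 March 1995.
Base term: 20 March 1995 + 21 years → 20 March 2016.
Marketing Approval Extension: +2030 days → 10 October 2021.
Office Delay Adjustment: +171 days → 30 March 2022.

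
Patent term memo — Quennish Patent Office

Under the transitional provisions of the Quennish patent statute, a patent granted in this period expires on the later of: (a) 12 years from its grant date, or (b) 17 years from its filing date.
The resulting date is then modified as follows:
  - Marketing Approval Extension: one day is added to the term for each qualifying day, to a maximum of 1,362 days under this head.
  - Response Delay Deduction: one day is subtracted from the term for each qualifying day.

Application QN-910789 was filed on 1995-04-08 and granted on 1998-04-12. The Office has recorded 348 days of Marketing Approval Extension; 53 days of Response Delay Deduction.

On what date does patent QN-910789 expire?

2013-01-28

(a) grant + 12 years → 12 April 2010.
(b) filing + 17 years → 8 April 2012.
Later of the two: 8 April 2012.
Marketing Approval Extension: 348 days (within the 1362-day cap) → +348 days → 22 March 2013.
Response Delay Deduction: −53 days → 28 January 2013.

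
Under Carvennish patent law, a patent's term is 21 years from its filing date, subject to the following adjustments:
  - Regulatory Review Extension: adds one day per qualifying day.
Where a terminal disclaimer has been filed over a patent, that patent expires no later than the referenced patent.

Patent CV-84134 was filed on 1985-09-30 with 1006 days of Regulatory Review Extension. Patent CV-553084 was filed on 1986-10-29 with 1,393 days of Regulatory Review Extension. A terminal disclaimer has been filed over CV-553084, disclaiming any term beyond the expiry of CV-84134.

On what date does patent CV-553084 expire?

July 2, 2009

Natural term of CV-553084:
  Base: filing + 21 years → 29 October 2007.
  Regulatory Review Extension: +1393 days → 22 August 2011.
Expiry of referenced patent CV-84134:
  Base: filing + 21 years → 30 September 2006.
  Regulatory Review Extension: +1006 days → 2 July 2009.
Terminal disclaimer: CV-553084 expires on the earlier of 22 August 2011 and 2 July 2009.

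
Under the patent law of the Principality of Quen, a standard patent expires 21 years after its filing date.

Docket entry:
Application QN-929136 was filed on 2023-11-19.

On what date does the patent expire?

November 19, 2044

Filing date + 21 years → 19 November 2044.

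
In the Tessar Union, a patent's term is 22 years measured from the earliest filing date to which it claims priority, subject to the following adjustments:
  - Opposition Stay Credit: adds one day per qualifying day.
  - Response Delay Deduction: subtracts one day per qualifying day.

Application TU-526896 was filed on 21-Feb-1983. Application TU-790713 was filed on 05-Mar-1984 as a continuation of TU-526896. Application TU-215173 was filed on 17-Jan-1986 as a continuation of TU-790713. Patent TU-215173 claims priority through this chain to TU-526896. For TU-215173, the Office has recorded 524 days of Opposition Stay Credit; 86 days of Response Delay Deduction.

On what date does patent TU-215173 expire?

May 5, 2006

Earliest priority filing: 21 February 1983.
Base term: 21 February 1983 + 22 years → 21 February 2005.
Opposition Stay Credit: +524 days → 30 July 2006.
Response Delay Deduction: −86 days → 5 May 2006.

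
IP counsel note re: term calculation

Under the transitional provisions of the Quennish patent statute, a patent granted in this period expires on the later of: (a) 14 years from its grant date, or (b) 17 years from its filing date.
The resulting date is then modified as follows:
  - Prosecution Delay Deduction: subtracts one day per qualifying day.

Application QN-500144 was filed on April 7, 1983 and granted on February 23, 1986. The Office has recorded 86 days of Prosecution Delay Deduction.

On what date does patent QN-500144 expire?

(a) grant + 14 years → 23 February 2000.
(b) filing + 17 years → 7 April 2000.
Later of the two: 7 April 2000.
Prosecution Delay Deduction: −86 days → 12 January 2000.

2000-01-12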